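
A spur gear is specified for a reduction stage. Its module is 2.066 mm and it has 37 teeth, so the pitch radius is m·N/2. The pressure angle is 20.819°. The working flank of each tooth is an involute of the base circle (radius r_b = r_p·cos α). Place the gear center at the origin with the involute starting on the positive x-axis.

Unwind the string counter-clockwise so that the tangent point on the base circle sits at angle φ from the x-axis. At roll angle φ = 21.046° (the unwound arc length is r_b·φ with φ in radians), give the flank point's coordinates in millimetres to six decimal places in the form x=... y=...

pitch radius r_p = m·N/2 = 2.066·37/2 = 38.221000
base radius r_b = r_p·cos α = 38.221000·cos 20.819° = 35.725469
roll angle φ = 21.046° = 0.36732199 rad
x = r_b·(cos φ + φ·sin φ) = 35.725469·(0.93329241 + 0.36732199·0.35911736) = 38.054917
y = r_b·(sin φ − φ·cos φ) = 35.725469·(0.35911736 − 0.36732199·0.93329241) = 0.582273

x=38.054917 y=0.582273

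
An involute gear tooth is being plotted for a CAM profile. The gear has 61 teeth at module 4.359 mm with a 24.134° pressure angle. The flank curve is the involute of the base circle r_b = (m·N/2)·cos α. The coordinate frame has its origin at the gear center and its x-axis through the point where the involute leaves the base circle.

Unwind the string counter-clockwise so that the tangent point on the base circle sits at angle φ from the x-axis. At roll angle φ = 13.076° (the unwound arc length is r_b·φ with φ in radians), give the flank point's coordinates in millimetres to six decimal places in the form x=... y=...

pitch radius r_p = m·N/2 = 4.359·61/2 = 132.949500
base radius r_b = r_p·cos α = 132.949500·cos 24.134° = 121.328611
roll angle φ = 13.076° = 0.22821925 rad
x = r_b·(cos φ + φ·sin φ) = 121.328611·(0.97407082 + 0.22821925·0.22624331) = 124.447230
y = r_b·(sin φ − φ·cos φ) = 121.328611·(0.22624331 − 0.22821925·0.97407082) = 0.478228

x=124.447230 y=0.478228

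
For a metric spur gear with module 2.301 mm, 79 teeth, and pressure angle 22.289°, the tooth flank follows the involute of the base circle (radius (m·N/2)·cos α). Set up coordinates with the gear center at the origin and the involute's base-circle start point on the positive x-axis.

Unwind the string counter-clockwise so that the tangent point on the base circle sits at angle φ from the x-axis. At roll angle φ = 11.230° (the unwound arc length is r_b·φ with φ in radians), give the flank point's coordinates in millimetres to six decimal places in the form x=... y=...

x=85.698359 y=0.210266

pitch radius r_p = m·N/2 = 2.301·79/2 = 90.889500
base radius r_b = r_p·cos α = 90.889500·cos 22.289° = 84.098468
roll angle φ = 11.230° = 0.19600047 rad
x = r_b·(cos φ + φ·sin φ) = 84.098468·(0.98085332 + 0.19600047·0.19474795) = 85.698359
y = r_b·(sin φ − φ·cos φ) = 84.098468·(0.19474795 − 0.19600047·0.98085332) = 0.210266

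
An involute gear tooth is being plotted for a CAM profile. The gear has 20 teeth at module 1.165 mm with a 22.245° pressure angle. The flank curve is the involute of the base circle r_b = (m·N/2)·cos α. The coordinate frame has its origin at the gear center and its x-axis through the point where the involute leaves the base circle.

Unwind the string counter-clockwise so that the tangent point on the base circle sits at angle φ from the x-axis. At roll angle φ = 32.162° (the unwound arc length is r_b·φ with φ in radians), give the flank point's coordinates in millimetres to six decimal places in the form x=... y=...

pitch radius r_p = m·N/2 = 1.165·20/2 = 11.650000
base radius r_b = r_p·cos α = 11.650000·cos 22.245° = 10.782932
roll angle φ = 32.162° = 0.56133279 rad
x = r_b·(cos φ + φ·sin φ) = 10.782932·(0.84654640 + 0.56133279·0.53231494) = 12.350255
y = r_b·(sin φ − φ·cos φ) = 10.782932·(0.53231494 − 0.56133279·0.84654640) = 0.615928

x=12.350255 y=0.615928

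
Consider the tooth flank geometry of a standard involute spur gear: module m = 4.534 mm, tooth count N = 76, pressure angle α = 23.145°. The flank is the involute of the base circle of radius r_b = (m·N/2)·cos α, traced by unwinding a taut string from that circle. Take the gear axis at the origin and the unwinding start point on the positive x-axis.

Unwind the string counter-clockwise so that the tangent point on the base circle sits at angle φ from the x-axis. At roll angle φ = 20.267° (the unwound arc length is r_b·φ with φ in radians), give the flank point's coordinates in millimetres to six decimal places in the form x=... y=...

pitch radius r_p = m·N/2 = 4.534·76/2 = 172.292000
base radius r_b = r_p·cos α = 172.292000·cos 23.145° = 158.424746
roll angle φ = 20.267° = 0.35372588 rad
x = r_b·(cos φ + φ·sin φ) = 158.424746·(0.93808860 + 0.35372588·0.34639541) = 168.028077
y = r_b·(sin φ − φ·cos φ) = 158.424746·(0.34639541 − 0.35372588·0.93808860) = 2.308121

x=168.028077 y=2.308121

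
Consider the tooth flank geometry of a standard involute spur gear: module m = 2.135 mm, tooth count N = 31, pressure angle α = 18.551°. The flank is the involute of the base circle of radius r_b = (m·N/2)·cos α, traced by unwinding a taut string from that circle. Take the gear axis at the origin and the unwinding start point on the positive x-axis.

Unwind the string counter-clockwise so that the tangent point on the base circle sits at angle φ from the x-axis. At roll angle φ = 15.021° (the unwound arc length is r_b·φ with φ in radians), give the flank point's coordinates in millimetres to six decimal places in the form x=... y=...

pitch radius r_p = m·N/2 = 2.135·31/2 = 33.092500
base radius r_b = r_p·cos α = 33.092500·cos 18.551° = 31.373042
roll angle φ = 15.021° = 0.26216591 rad
x = r_b·(cos φ + φ·sin φ) = 31.373042·(0.96583090 + 0.26216591·0.25917306) = 32.432736
y = r_b·(sin φ − φ·cos φ) = 31.373042·(0.25917306 − 0.26216591·0.96583090) = 0.187144

x=32.432736 y=0.187144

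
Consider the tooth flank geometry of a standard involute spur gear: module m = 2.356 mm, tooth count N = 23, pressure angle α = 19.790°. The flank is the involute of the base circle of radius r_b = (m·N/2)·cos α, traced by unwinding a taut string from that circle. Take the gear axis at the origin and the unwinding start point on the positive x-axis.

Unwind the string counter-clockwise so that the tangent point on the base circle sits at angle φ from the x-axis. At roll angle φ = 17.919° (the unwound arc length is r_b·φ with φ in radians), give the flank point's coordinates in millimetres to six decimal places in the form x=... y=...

x=26.710276 y=0.257415

pitch radius r_p = m·N/2 = 2.356·23/2 = 27.094000
base radius r_b = r_p·cos α = 27.094000·cos 19.790° = 25.493825
roll angle φ = 17.919° = 0.31274555 rad
x = r_b·(cos φ + φ·sin φ) = 25.493825·(0.95149243 + 0.31274555·0.30767216) = 26.710276
y = r_b·(sin φ − φ·cos φ) = 25.493825·(0.30767216 − 0.31274555·0.95149243) = 0.257415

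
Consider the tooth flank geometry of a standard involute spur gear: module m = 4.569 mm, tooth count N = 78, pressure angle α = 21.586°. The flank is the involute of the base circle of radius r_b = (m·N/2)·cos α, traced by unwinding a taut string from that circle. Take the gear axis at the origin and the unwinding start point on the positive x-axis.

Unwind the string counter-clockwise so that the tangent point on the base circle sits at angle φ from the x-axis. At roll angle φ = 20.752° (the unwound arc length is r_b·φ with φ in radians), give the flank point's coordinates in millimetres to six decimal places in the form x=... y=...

x=176.208025 y=2.589937

pitch radius r_p = m·N/2 = 4.569·78/2 = 178.191000
base radius r_b = r_p·cos α = 178.191000·cos 21.586° = 165.693825
roll angle φ = 20.752° = 0.36219073 rad
x = r_b·(cos φ + φ·sin φ) = 165.693825·(0.93512284 + 0.36219073·0.35432368) = 176.208025
y = r_b·(sin φ − φ·cos φ) = 165.693825·(0.35432368 − 0.36219073·0.93512284) = 2.589937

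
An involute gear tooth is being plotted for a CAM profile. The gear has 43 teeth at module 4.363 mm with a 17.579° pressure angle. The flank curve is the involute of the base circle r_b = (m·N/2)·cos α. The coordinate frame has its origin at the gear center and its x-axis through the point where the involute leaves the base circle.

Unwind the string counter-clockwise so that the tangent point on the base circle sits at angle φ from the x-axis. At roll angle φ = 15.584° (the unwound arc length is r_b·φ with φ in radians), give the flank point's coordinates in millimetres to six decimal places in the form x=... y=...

pitch radius r_p = m·N/2 = 4.363·43/2 = 93.804500
base radius r_b = r_p·cos α = 93.804500·cos 17.579° = 89.423964
roll angle φ = 15.584° = 0.27199211 rad
x = r_b·(cos φ + φ·sin φ) = 89.423964·(0.96323763 + 0.27199211·0.26865084) = 92.670817
y = r_b·(sin φ − φ·cos φ) = 89.423964·(0.26865084 − 0.27199211·0.96323763) = 0.595368

x=92.670817 y=0.595368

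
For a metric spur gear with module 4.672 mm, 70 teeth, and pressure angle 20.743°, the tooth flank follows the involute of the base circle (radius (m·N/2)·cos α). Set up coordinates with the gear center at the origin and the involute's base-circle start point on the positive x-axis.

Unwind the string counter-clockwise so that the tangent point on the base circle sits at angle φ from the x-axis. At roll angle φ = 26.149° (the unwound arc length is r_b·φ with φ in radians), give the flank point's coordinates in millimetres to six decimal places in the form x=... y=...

x=168.026410 y=4.745353

pitch radius r_p = m·N/2 = 4.672·70/2 = 163.520000
base radius r_b = r_p·cos α = 163.520000·cos 20.743° = 152.920386
roll angle φ = 26.149° = 0.45638615 rad
x = r_b·(cos φ + φ·sin φ) = 152.920386·(0.89765101 + 0.45638615·0.44070701) = 168.026410
y = r_b·(sin φ − φ·cos φ) = 152.920386·(0.44070701 − 0.45638615·0.89765101) = 4.745353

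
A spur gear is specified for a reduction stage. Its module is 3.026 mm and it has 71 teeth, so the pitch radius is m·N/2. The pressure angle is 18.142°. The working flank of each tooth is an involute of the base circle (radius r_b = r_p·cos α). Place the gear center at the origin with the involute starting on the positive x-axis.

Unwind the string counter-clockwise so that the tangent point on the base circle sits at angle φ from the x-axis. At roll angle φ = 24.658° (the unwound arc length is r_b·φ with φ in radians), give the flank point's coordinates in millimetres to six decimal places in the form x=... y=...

x=111.103021 y=2.662390

pitch radius r_p = m·N/2 = 3.026·71/2 = 107.423000
base radius r_b = r_p·cos α = 107.423000·cos 18.142° = 102.082760
roll angle φ = 24.658° = 0.43036329 rad
x = r_b·(cos φ + φ·sin φ) = 102.082760·(0.90881425 + 0.43036329·0.41720099) = 111.103021
y = r_b·(sin φ − φ·cos φ) = 102.082760·(0.41720099 − 0.43036329·0.90881425) = 2.662390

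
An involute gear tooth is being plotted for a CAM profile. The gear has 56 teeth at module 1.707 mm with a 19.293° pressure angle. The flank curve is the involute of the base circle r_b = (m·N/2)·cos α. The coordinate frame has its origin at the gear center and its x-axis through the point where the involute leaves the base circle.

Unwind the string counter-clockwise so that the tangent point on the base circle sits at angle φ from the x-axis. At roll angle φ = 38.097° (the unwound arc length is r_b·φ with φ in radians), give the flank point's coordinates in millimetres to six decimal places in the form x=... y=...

x=54.008718 y=4.228146

pitch radius r_p = m·N/2 = 1.707·56/2 = 47.796000
base radius r_b = r_p·cos α = 47.796000·cos 19.293° = 45.111840
roll angle φ = 38.097° = 0.66491809 rad
x = r_b·(cos φ + φ·sin φ) = 45.111840·(0.78696733 + 0.66491809·0.61699467) = 54.008718
y = r_b·(sin φ − φ·cos φ) = 45.111840·(0.61699467 − 0.66491809·0.78696733) = 4.228146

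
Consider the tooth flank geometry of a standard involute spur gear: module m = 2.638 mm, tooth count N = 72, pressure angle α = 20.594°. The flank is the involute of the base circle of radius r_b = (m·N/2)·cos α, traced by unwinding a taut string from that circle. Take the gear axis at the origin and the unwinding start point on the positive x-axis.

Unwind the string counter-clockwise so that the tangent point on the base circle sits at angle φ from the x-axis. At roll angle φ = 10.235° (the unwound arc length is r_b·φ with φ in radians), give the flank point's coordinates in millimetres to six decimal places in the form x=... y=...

x=90.306304 y=0.168378

pitch radius r_p = m·N/2 = 2.638·72/2 = 94.968000
base radius r_b = r_p·cos α = 94.968000·cos 20.594° = 88.899201
roll angle φ = 10.235° = 0.17863445 rad
x = r_b·(cos φ + φ·sin φ) = 88.899201·(0.98408725 + 0.17863445·0.17768592) = 90.306304
y = r_b·(sin φ − φ·cos φ) = 88.899201·(0.17768592 − 0.17863445·0.98408725) = 0.168378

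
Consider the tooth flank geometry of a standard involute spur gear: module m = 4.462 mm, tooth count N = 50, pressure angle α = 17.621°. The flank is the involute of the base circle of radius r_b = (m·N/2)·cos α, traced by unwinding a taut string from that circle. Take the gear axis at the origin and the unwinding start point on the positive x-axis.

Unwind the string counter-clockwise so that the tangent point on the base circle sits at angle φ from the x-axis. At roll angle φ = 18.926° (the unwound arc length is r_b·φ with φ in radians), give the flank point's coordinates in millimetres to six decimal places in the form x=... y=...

x=111.958966 y=1.263398

pitch radius r_p = m·N/2 = 4.462·50/2 = 111.550000
base radius r_b = r_p·cos α = 111.550000·cos 17.621° = 106.316049
roll angle φ = 18.926° = 0.33032101 rad
x = r_b·(cos φ + φ·sin φ) = 106.316049·(0.94593827 + 0.33032101·0.32434670) = 111.958966
y = r_b·(sin φ − φ·cos φ) = 106.316049·(0.32434670 − 0.33032101·0.94593827) = 1.263398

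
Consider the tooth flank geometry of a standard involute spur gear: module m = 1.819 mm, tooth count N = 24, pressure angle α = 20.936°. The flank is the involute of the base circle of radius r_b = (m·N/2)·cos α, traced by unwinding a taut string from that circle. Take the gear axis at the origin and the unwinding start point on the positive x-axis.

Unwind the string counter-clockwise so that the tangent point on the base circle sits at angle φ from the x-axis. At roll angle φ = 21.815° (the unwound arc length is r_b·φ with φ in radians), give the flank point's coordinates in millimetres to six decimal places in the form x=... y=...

pitch radius r_p = m·N/2 = 1.819·24/2 = 21.828000
base radius r_b = r_p·cos α = 21.828000·cos 20.936° = 20.386919
roll angle φ = 21.815° = 0.38074358 rad
x = r_b·(cos φ + φ·sin φ) = 20.386919·(0.92838857 + 0.38074358·0.37161090) = 21.811496
y = r_b·(sin φ − φ·cos φ) = 20.386919·(0.37161090 − 0.38074358·0.92838857) = 0.369674

x=21.811496 y=0.369674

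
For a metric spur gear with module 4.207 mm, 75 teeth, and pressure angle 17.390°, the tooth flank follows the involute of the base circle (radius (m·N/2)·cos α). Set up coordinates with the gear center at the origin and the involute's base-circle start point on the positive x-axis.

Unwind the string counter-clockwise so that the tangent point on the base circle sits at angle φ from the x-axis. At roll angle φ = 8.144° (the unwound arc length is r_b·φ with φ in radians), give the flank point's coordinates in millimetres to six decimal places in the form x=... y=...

x=152.064746 y=0.143824

pitch radius r_p = m·N/2 = 4.207·75/2 = 157.762500
base radius r_b = r_p·cos α = 157.762500·cos 17.390° = 150.551572
roll angle φ = 8.144° = 0.14213961 rad
x = r_b·(cos φ + φ·sin φ) = 150.551572·(0.98991516 + 0.14213961·0.14166147) = 152.064746
y = r_b·(sin φ − φ·cos φ) = 150.551572·(0.14166147 − 0.14213961·0.98991516) = 0.143824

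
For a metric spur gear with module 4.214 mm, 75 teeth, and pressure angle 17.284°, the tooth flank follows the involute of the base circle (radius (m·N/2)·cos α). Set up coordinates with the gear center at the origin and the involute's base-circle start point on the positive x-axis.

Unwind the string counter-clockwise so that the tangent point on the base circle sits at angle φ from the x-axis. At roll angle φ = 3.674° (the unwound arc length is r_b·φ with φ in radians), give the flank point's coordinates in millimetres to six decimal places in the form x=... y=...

x=151.199087 y=0.013256

pitch radius r_p = m·N/2 = 4.214·75/2 = 158.025000
base radius r_b = r_p·cos α = 158.025000·cos 17.284° = 150.889192
roll angle φ = 3.674° = 0.06412340 rad
x = r_b·(cos φ + φ·sin φ) = 150.889192·(0.99794480 + 0.06412340·0.06407946) = 151.199087
y = r_b·(sin φ − φ·cos φ) = 150.889192·(0.06407946 − 0.06412340·0.99794480) = 0.013256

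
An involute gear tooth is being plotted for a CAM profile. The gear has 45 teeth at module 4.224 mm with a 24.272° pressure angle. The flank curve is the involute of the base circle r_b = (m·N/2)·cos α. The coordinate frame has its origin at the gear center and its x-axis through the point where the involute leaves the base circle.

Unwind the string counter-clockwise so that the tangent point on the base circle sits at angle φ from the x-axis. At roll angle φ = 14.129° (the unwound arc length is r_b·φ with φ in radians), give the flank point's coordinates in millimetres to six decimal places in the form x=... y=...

pitch radius r_p = m·N/2 = 4.224·45/2 = 95.040000
base radius r_b = r_p·cos α = 95.040000·cos 24.272° = 86.638870
roll angle φ = 14.129° = 0.24659757 rad
x = r_b·(cos φ + φ·sin φ) = 86.638870·(0.96974859 + 0.24659757·0.24410588) = 89.233228
y = r_b·(sin φ − φ·cos φ) = 86.638870·(0.24410588 − 0.24659757·0.96974859) = 0.430442

x=89.233228 y=0.430442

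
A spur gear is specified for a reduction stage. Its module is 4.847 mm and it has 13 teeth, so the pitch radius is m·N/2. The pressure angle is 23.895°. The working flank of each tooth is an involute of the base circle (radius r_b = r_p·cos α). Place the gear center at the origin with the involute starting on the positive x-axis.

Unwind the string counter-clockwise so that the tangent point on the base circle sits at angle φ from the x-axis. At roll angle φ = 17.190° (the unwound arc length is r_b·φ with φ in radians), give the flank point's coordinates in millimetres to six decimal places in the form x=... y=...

pitch radius r_p = m·N/2 = 4.847·13/2 = 31.505500
base radius r_b = r_p·cos α = 31.505500·cos 23.895° = 28.805142
roll angle φ = 17.190° = 0.30002210 rad
x = r_b·(cos φ + φ·sin φ) = 28.805142·(0.95532996 + 0.30002210·0.29554132) = 30.072536
y = r_b·(sin φ − φ·cos φ) = 28.805142·(0.29554132 − 0.30002210·0.95532996) = 0.256977

x=30.072536 y=0.256977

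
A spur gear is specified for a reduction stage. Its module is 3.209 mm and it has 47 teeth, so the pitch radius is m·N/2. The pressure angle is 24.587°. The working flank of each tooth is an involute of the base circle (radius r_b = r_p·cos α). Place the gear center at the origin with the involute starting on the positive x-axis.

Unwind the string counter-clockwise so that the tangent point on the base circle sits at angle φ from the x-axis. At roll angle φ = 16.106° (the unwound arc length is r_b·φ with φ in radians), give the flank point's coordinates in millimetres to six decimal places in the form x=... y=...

pitch radius r_p = m·N/2 = 3.209·47/2 = 75.411500
base radius r_b = r_p·cos α = 75.411500·cos 24.587° = 68.573980
roll angle φ = 16.106° = 0.28110273 rad
x = r_b·(cos φ + φ·sin φ) = 68.573980·(0.96075011 + 0.28110273·0.27741526) = 71.230007
y = r_b·(sin φ − φ·cos φ) = 68.573980·(0.27741526 − 0.28110273·0.96075011) = 0.503730

x=71.230007 y=0.503730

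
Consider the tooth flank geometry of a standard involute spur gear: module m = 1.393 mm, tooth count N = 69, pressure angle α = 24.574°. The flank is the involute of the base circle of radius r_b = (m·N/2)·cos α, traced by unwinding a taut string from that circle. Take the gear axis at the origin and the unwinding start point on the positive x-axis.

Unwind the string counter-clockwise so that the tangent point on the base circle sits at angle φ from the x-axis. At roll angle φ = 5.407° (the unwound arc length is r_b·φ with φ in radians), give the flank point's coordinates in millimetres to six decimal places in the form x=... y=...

pitch radius r_p = m·N/2 = 1.393·69/2 = 48.058500
base radius r_b = r_p·cos α = 48.058500·cos 24.574° = 43.705597
roll angle φ = 5.407° = 0.09436995 rad
x = r_b·(cos φ + φ·sin φ) = 43.705597·(0.99555046 + 0.09436995·0.09422994) = 43.899779
y = r_b·(sin φ − φ·cos φ) = 43.705597·(0.09422994 − 0.09436995·0.99555046) = 0.012233

x=43.899779 y=0.012233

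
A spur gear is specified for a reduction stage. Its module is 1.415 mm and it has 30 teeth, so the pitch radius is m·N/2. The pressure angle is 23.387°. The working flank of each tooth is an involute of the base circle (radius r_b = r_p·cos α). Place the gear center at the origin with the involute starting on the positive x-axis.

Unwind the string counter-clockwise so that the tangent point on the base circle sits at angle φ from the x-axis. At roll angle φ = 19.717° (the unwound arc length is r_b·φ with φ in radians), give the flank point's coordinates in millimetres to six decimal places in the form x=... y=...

x=20.600843 y=0.261516

pitch radius r_p = m·N/2 = 1.415·30/2 = 21.225000
base radius r_b = r_p·cos α = 21.225000·cos 23.387° = 19.481254
roll angle φ = 19.717° = 0.34412657 rad
x = r_b·(cos φ + φ·sin φ) = 19.481254·(0.94137049 + 0.34412657·0.33737458) = 20.600843
y = r_b·(sin φ − φ·cos φ) = 19.481254·(0.33737458 − 0.34412657·0.94137049) = 0.261516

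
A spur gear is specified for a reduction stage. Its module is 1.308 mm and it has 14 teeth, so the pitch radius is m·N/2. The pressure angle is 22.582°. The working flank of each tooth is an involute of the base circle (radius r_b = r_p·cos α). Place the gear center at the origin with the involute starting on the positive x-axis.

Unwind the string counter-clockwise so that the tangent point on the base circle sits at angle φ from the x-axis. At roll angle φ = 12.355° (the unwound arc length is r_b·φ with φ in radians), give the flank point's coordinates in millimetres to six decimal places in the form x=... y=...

x=8.648289 y=0.028124

pitch radius r_p = m·N/2 = 1.308·14/2 = 9.156000
base radius r_b = r_p·cos α = 9.156000·cos 22.582° = 8.454018
roll angle φ = 12.355° = 0.21563543 rad
x = r_b·(cos φ + φ·sin φ) = 8.454018·(0.97684063 + 0.21563543·0.21396818) = 8.648289
y = r_b·(sin φ − φ·cos φ) = 8.454018·(0.21396818 − 0.21563543·0.97684063) = 0.028124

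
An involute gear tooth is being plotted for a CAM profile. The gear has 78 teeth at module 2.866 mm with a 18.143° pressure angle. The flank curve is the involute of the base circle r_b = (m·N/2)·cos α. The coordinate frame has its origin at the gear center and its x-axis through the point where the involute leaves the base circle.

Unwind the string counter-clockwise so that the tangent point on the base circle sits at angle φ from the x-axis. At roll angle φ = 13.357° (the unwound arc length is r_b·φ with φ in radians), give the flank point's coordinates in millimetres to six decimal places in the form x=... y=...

pitch radius r_p = m·N/2 = 2.866·78/2 = 111.774000
base radius r_b = r_p·cos α = 111.774000·cos 18.143° = 106.216854
roll angle φ = 13.357° = 0.23312363 rad
x = r_b·(cos φ + φ·sin φ) = 106.216854·(0.97294953 + 0.23312363·0.23101778) = 109.064022
y = r_b·(sin φ − φ·cos φ) = 106.216854·(0.23101778 − 0.23312363·0.97294953) = 0.446138

x=109.064022 y=0.446138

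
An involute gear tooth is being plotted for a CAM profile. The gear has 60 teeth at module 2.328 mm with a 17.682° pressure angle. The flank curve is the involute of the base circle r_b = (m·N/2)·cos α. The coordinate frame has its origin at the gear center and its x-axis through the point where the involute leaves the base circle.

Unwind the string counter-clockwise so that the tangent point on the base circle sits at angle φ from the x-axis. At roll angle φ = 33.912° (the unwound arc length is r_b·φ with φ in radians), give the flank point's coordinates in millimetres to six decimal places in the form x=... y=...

pitch radius r_p = m·N/2 = 2.328·60/2 = 69.840000
base radius r_b = r_p·cos α = 69.840000·cos 17.682° = 66.540545
roll angle φ = 33.912° = 0.59187606 rad
x = r_b·(cos φ + φ·sin φ) = 66.540545·(0.82989545 + 0.59187606·0.55791893) = 77.194639
y = r_b·(sin φ − φ·cos φ) = 66.540545·(0.55791893 − 0.59187606·0.82989545) = 4.439830

x=77.194639 y=4.439830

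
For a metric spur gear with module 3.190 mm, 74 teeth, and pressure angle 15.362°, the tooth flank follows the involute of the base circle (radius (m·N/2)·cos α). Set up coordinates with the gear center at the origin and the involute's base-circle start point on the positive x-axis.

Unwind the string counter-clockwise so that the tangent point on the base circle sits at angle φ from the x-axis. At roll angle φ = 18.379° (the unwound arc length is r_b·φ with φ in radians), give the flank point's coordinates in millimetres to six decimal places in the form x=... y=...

x=119.518625 y=1.239347

pitch radius r_p = m·N/2 = 3.190·74/2 = 118.030000
base radius r_b = r_p·cos α = 118.030000·cos 15.362° = 113.812943
roll angle φ = 18.379° = 0.32077406 rad
x = r_b·(cos φ + φ·sin φ) = 113.812943·(0.94899164 + 0.32077406·0.31530123) = 119.518625
y = r_b·(sin φ − φ·cos φ) = 113.812943·(0.31530123 − 0.32077406·0.94899164) = 1.239347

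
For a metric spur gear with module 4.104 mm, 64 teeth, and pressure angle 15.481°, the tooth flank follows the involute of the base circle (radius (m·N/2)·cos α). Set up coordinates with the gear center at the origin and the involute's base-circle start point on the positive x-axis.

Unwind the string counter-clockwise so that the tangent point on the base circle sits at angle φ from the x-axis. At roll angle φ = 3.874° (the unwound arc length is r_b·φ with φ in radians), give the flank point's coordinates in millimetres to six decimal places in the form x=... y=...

pitch radius r_p = m·N/2 = 4.104·64/2 = 131.328000
base radius r_b = r_p·cos α = 131.328000·cos 15.481° = 126.563291
roll angle φ = 3.874° = 0.06761406 rad
x = r_b·(cos φ + φ·sin φ) = 126.563291·(0.99771504 + 0.06761406·0.06756255) = 126.852263
y = r_b·(sin φ − φ·cos φ) = 126.563291·(0.06756255 − 0.06761406·0.99771504) = 0.013035

x=126.852263 y=0.013035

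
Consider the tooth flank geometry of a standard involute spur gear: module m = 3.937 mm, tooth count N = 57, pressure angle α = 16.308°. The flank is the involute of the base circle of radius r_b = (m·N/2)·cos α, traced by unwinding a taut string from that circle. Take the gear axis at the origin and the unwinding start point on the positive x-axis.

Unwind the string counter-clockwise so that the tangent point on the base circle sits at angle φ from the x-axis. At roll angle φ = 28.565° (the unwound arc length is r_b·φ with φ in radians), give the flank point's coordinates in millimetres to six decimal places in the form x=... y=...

pitch radius r_p = m·N/2 = 3.937·57/2 = 112.204500
base radius r_b = r_p·cos α = 112.204500·cos 16.308° = 107.690075
roll angle φ = 28.565° = 0.49855330 rad
x = r_b·(cos φ + φ·sin φ) = 107.690075·(0.87827523 + 0.49855330·0.47815544) = 120.253328
y = r_b·(sin φ − φ·cos φ) = 107.690075·(0.47815544 − 0.49855330·0.87827523) = 4.338664

x=120.253328 y=4.338664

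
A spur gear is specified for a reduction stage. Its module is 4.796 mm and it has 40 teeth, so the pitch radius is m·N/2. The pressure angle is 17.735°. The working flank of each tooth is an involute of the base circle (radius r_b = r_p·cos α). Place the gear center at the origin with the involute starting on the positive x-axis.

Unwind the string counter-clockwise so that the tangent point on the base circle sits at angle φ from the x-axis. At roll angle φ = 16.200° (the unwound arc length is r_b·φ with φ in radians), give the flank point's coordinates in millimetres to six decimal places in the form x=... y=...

x=94.940686 y=0.682878

pitch radius r_p = m·N/2 = 4.796·40/2 = 95.920000
base radius r_b = r_p·cos α = 95.920000·cos 17.735° = 91.361458
roll angle φ = 16.200° = 0.28274334 rad
x = r_b·(cos φ + φ·sin φ) = 91.361458·(0.96029369 + 0.28274334·0.27899111) = 94.940686
y = r_b·(sin φ − φ·cos φ) = 91.361458·(0.27899111 − 0.28274334·0.96029369) = 0.682878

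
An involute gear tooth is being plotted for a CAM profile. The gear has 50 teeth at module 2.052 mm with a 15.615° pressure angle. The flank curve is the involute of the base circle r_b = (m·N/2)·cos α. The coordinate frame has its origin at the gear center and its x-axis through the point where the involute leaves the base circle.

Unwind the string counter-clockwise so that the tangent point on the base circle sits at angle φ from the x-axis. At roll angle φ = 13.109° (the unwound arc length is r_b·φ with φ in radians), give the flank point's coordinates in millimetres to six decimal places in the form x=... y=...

x=50.682903 y=0.196214

pitch radius r_p = m·N/2 = 2.052·50/2 = 51.300000
base radius r_b = r_p·cos α = 51.300000·cos 15.615° = 49.406626
roll angle φ = 13.109° = 0.22879521 rad
x = r_b·(cos φ + φ·sin φ) = 49.406626·(0.97394035 + 0.22879521·0.22680430) = 50.682903
y = r_b·(sin φ − φ·cos φ) = 49.406626·(0.22680430 − 0.22879521·0.97394035) = 0.196214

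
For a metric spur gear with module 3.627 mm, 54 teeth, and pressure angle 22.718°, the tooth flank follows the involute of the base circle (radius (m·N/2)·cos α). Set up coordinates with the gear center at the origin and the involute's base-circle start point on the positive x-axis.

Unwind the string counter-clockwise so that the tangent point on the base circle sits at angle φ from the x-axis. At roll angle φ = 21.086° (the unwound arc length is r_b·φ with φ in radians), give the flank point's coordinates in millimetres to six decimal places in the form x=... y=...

x=96.242969 y=1.480603

pitch radius r_p = m·N/2 = 3.627·54/2 = 97.929000
base radius r_b = r_p·cos α = 97.929000·cos 22.718° = 90.331356
roll angle φ = 21.086° = 0.36802013 rad
x = r_b·(cos φ + φ·sin φ) = 90.331356·(0.93304147 + 0.36802013·0.35976883) = 96.242969
y = r_b·(sin φ − φ·cos φ) = 90.331356·(0.35976883 − 0.36802013·0.93304147) = 1.480603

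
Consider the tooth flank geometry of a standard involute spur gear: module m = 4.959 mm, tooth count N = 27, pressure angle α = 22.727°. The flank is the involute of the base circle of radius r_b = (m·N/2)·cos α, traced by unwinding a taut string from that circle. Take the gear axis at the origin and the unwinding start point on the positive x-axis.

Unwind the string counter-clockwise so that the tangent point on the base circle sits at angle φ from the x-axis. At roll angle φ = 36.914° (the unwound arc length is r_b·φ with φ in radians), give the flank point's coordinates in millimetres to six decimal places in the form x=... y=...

pitch radius r_p = m·N/2 = 4.959·27/2 = 66.946500
base radius r_b = r_p·cos α = 66.946500·cos 22.727° = 61.748515
roll angle φ = 36.914° = 0.64427084 rad
x = r_b·(cos φ + φ·sin φ) = 61.748515·(0.79953792 + 0.64427084·0.60061561) = 73.264430
y = r_b·(sin φ − φ·cos φ) = 61.748515·(0.60061561 − 0.64427084·0.79953792) = 5.279290

x=73.264430 y=5.279290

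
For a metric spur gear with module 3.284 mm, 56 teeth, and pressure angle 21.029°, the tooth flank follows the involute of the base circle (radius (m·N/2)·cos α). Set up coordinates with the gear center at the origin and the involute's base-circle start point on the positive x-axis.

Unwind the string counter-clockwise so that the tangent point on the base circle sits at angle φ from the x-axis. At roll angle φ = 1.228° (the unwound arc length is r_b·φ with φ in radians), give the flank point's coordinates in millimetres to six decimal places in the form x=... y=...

pitch radius r_p = m·N/2 = 3.284·56/2 = 91.952000
base radius r_b = r_p·cos α = 91.952000·cos 21.029° = 85.827898
roll angle φ = 1.228° = 0.02143264 rad
x = r_b·(cos φ + φ·sin φ) = 85.827898·(0.99977033 + 0.02143264·0.02143100) = 85.847608
y = r_b·(sin φ − φ·cos φ) = 85.827898·(0.02143100 − 0.02143264·0.99977033) = 0.000282

x=85.847608 y=0.000282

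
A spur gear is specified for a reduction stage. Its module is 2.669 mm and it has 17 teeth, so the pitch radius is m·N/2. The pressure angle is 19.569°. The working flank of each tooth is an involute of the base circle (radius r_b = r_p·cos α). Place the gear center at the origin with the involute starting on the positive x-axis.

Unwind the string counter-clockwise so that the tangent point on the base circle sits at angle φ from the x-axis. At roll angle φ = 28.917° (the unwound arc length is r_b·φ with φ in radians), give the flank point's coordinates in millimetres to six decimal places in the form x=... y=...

x=23.927622 y=0.892886

pitch radius r_p = m·N/2 = 2.669·17/2 = 22.686500
base radius r_b = r_p·cos α = 22.686500·cos 19.569° = 21.376101
roll angle φ = 28.917° = 0.50469686 rad
x = r_b·(cos φ + φ·sin φ) = 21.376101·(0.87532110 + 0.50469686·0.48354212) = 23.927622
y = r_b·(sin φ − φ·cos φ) = 21.376101·(0.48354212 − 0.50469686·0.87532110) = 0.892886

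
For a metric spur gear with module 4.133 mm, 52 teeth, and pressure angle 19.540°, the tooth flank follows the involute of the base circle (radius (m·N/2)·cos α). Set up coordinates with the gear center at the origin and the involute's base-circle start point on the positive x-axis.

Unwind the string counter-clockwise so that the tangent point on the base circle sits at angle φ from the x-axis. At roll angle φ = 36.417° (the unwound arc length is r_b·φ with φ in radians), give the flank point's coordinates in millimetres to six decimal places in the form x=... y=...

x=119.704819 y=8.322502

pitch radius r_p = m·N/2 = 4.133·52/2 = 107.458000
base radius r_b = r_p·cos α = 107.458000·cos 19.540° = 101.269303
roll angle φ = 36.417° = 0.63559655 rad
x = r_b·(cos φ + φ·sin φ) = 101.269303·(0.80471769 + 0.63559655·0.59365768) = 119.704819
y = r_b·(sin φ − φ·cos φ) = 101.269303·(0.59365768 − 0.63559655·0.80471769) = 8.322502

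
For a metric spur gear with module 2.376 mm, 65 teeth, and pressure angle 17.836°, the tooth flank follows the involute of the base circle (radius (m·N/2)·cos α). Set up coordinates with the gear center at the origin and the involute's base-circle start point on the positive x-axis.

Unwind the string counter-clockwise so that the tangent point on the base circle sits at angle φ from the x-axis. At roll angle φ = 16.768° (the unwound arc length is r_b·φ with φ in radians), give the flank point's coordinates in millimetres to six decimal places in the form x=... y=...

pitch radius r_p = m·N/2 = 2.376·65/2 = 77.220000
base radius r_b = r_p·cos α = 77.220000·cos 17.836° = 73.508585
roll angle φ = 16.768° = 0.29265681 rad
x = r_b·(cos φ + φ·sin φ) = 73.508585·(0.95748077 + 0.29265681·0.28849708) = 76.589434
y = r_b·(sin φ − φ·cos φ) = 73.508585·(0.28849708 − 0.29265681·0.95748077) = 0.608932

x=76.589434 y=0.608932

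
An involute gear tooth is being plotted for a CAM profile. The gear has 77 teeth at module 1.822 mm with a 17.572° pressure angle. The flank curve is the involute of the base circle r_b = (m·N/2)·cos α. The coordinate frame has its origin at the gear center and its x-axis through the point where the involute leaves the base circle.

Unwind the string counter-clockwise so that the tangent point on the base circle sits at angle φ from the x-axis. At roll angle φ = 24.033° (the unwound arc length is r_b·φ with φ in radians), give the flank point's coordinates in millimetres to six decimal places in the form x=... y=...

pitch radius r_p = m·N/2 = 1.822·77/2 = 70.147000
base radius r_b = r_p·cos α = 70.147000·cos 17.572° = 66.873823
roll angle φ = 24.033° = 0.41945498 rad
x = r_b·(cos φ + φ·sin φ) = 66.873823·(0.91331104 + 0.41945498·0.40726274) = 72.500548
y = r_b·(sin φ − φ·cos φ) = 66.873823·(0.40726274 − 0.41945498·0.91331104) = 1.616332

x=72.500548 y=1.616332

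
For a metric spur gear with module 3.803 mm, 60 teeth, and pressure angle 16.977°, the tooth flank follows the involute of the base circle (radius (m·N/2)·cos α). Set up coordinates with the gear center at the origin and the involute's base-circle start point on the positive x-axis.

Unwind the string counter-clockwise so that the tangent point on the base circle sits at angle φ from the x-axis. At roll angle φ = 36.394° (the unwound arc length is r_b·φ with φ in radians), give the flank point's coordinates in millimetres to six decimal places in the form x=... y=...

x=128.960153 y=8.951020

pitch radius r_p = m·N/2 = 3.803·60/2 = 114.090000
base radius r_b = r_p·cos α = 114.090000·cos 16.977° = 109.118191
roll angle φ = 36.394° = 0.63519513 rad
x = r_b·(cos φ + φ·sin φ) = 109.118191·(0.80495594 + 0.63519513·0.59333460) = 128.960153
y = r_b·(sin φ − φ·cos φ) = 109.118191·(0.59333460 − 0.63519513·0.80495594) = 8.951020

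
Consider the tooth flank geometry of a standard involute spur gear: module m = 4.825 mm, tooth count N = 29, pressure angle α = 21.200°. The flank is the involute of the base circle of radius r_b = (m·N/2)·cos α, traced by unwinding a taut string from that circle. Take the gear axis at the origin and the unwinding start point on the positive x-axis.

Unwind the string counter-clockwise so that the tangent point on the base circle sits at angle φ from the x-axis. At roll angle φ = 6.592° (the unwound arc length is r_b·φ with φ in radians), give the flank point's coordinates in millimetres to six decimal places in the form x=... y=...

x=65.657985 y=0.033069

pitch radius r_p = m·N/2 = 4.825·29/2 = 69.962500
base radius r_b = r_p·cos α = 69.962500·cos 21.200° = 65.227704
roll angle φ = 6.592° = 0.11505210 rad
x = r_b·(cos φ + φ·sin φ) = 65.227704·(0.99338880 + 0.11505210·0.11479845) = 65.657985
y = r_b·(sin φ − φ·cos φ) = 65.227704·(0.11479845 − 0.11505210·0.99338880) = 0.033069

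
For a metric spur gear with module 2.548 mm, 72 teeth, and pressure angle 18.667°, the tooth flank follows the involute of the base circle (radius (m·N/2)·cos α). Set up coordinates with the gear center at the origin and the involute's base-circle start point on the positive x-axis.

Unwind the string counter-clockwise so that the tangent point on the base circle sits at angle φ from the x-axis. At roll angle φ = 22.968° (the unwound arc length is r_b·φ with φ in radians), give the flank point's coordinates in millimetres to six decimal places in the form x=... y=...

x=93.607003 y=1.836193

pitch radius r_p = m·N/2 = 2.548·72/2 = 91.728000
base radius r_b = r_p·cos α = 91.728000·cos 18.667° = 86.902628
roll angle φ = 22.968° = 0.40086722 rad
x = r_b·(cos φ + φ·sin φ) = 86.902628·(0.92072294 + 0.40086722·0.39021696) = 93.607003
y = r_b·(sin φ − φ·cos φ) = 86.902628·(0.39021696 − 0.40086722·0.92072294) = 1.836193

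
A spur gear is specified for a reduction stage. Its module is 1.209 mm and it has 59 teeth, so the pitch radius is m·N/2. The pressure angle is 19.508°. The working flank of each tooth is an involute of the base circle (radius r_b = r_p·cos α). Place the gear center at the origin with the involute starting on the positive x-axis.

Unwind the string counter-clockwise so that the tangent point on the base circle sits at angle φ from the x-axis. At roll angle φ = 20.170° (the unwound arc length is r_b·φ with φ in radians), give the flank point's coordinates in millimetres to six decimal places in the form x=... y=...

pitch radius r_p = m·N/2 = 1.209·59/2 = 35.665500
base radius r_b = r_p·cos α = 35.665500·cos 19.508° = 33.618117
roll angle φ = 20.170° = 0.35203291 rad
x = r_b·(cos φ + φ·sin φ) = 33.618117·(0.93867369 + 0.35203291·0.34480676) = 35.637121
y = r_b·(sin φ − φ·cos φ) = 33.618117·(0.34480676 − 0.35203291·0.93867369) = 0.482848

x=35.637121 y=0.482848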